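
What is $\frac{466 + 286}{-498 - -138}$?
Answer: $- \frac{94}{45} \approx -2.0889$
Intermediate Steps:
$\frac{466 + 286}{-498 - -138} = \frac{752}{-498 + 138} = \frac{752}{-360} = 752 \left(- \frac{1}{360}\right) = - \frac{94}{45}$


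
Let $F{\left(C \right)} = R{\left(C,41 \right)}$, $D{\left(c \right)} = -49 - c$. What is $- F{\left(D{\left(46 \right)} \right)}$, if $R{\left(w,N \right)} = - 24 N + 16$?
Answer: $968$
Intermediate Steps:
$R{\left(w,N \right)} = 16 - 24 N$
$F{\left(C \right)} = -968$ ($F{\left(C \right)} = 16 - 984 = -968$)
$- F{\left(D{\left(46 \right)} \right)} = \left(-1\right) \left(-968\right) = 968$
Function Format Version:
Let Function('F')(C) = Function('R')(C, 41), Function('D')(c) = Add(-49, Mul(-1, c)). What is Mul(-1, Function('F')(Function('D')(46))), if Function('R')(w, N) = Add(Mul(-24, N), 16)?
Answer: 968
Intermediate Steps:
Function('R')(w, N) = Add(16, Mul(-24, N))
Function('F')(C) = -968 (Function('F')(C) = Add(16, Mul(-24, 41)) = Add(16, -984) = -968)
Mul(-1, Function('F')(Function('D')(46))) = Mul(-1, -968) = 968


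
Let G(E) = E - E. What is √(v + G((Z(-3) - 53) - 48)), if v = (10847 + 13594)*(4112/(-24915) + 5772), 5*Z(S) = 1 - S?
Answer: 2*√2432496127569695/8305 ≈ 11877.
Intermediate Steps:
Z(S) = ⅕ - S/5 (Z(S) = (1 - S)/5 = ⅕ - S/5)
G(E) = 0
v = 1171581518396/8305 (v = 24441*(4112*(-1/24915) + 5772) = 24441*(-4112/24915 + 5772) = 24441*(143805268/24915) = 1171581518396/8305 ≈ 1.4107e+8)
√(v + G((Z(-3) - 53) - 48)) = √(1171581518396/8305 + 0) = √(1171581518396/8305) = 2*√2432496127569695/8305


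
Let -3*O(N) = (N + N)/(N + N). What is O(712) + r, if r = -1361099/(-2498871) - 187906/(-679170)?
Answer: 138041842711/282859702845 ≈ 0.48802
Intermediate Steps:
O(N) = -⅓ (O(N) = -(N + N)/(3*(N + N)) = -2*N/(3*(2*N)) = -2*N*1/(2*N)/3 = -⅓*1 = -⅓)
r = 77442803442/94286567615 (r = -1361099*(-1/2498871) - 187906*(-1/679170) = 1361099/2498871 + 93953/339585 = 77442803442/94286567615 ≈ 0.82136)
O(712) + r = -⅓ + 77442803442/94286567615 = 138041842711/282859702845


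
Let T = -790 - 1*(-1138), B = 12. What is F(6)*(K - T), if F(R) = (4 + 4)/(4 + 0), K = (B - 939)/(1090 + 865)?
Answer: -1362534/1955 ≈ -696.95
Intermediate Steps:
K = -927/1955 (K = (12 - 939)/(1090 + 865) = -927/1955 ≈ -0.47417)
T = 348 (T = -790 + 1138 = 348)
F(R) = 2 (F(R) = 8/4 = 8*(¼) = 2)
F(6)*(K - T) = 2*(-927/1955 - 1*348) = 2*(-927/1955 - 348) = 2*(-681267/1955) = -1362534/1955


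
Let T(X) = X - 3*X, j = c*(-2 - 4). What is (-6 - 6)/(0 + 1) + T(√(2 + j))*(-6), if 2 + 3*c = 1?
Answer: 12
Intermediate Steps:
c = -⅓ (c = -⅔ + (⅓)*1 = -⅔ + ⅓ = -⅓ ≈ -0.33333)
j = 2 (j = -(-2 - 4)/3 = -⅓*(-6) = 2)
T(X) = -2*X
(-6 - 6)/(0 + 1) + T(√(2 + j))*(-6) = (-6 - 6)/(0 + 1) - 2*√(2 + 2)*(-6) = -12/1 - 2*√4*(-6) = -12*1 - 2*2*(-6) = -12 - 4*(-6) = -12 + 24 = 12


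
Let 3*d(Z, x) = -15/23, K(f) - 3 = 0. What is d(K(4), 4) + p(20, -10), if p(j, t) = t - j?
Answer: -695/23 ≈ -30.217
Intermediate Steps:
K(f) = 3 (K(f) = 3 + 0 = 3)
d(Z, x) = -5/23 (d(Z, x) = (-15/23)/3 = (-15*1/23)/3 = (1/3)*(-15/23) = -5/23)
d(K(4), 4) + p(20, -10) = -5/23 + (-10 - 1*20) = -5/23 + (-10 - 20) = -5/23 - 30 = -695/23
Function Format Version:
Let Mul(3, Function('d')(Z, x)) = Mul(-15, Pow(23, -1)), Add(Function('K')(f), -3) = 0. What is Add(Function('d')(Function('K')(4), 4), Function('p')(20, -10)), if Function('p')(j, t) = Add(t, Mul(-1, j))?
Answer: Rational(-695, 23) ≈ -30.217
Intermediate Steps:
Function('K')(f) = 3 (Function('K')(f) = Add(3, 0) = 3)
Function('d')(Z, x) = Rational(-5, 23) (Function('d')(Z, x) = Mul(Rational(1, 3), Mul(-15, Pow(23, -1))) = Mul(Rational(1, 3), Mul(-15, Rational(1, 23))) = Mul(Rational(1, 3), Rational(-15, 23)) = Rational(-5, 23))
Add(Function('d')(Function('K')(4), 4), Function('p')(20, -10)) = Add(Rational(-5, 23), Add(-10, Mul(-1, 20))) = Add(Rational(-5, 23), Add(-10, -20)) = Add(Rational(-5, 23), -30) = Rational(-695, 23)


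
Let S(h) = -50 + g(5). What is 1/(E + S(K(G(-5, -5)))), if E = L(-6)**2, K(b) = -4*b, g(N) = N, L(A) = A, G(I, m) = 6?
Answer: -1/9 ≈ -0.11111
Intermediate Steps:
E = 36 (E = (-6)**2 = 36)
S(h) = -45 (S(h) = -50 + 5 = -45)
1/(E + S(K(G(-5, -5)))) = 1/(36 - 45) = 1/(-9) = -1/9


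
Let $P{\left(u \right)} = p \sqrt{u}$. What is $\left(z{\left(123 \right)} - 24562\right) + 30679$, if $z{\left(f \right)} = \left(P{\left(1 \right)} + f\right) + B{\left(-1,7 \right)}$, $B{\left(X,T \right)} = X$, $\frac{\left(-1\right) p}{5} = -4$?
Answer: $6259$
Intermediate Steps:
$p = 20$ ($p = \left(-5\right) \left(-4\right) = 20$)
$P{\left(u \right)} = 20 \sqrt{u}$
$z{\left(f \right)} = 19 + f$ ($z{\left(f \right)} = \left(20 \sqrt{1} + f\right) - 1 = \left(20 \cdot 1 + f\right) - 1 = \left(20 + f\right) - 1 = 19 + f$)
$\left(z{\left(123 \right)} - 24562\right) + 30679 = \left(\left(19 + 123\right) - 24562\right) + 30679 = \left(142 - 24562\right) + 30679 = -24420 + 30679 = 6259$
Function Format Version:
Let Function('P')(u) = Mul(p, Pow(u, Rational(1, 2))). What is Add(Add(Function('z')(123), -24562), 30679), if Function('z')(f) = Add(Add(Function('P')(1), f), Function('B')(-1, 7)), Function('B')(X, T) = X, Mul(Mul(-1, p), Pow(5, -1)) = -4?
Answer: 6259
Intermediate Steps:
p = 20 (p = Mul(-5, -4) = 20)
Function('P')(u) = Mul(20, Pow(u, Rational(1, 2)))
Function('z')(f) = Add(19, f) (Function('z')(f) = Add(Add(Mul(20, Pow(1, Rational(1, 2))), f), -1) = Add(Add(Mul(20, 1), f), -1) = Add(Add(20, f), -1) = Add(19, f))
Add(Add(Function('z')(123), -24562), 30679) = Add(Add(Add(19, 123), -24562), 30679) = Add(Add(142, -24562), 30679) = Add(-24420, 30679) = 6259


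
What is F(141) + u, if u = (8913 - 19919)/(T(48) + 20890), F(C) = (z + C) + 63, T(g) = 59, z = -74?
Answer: 2712364/20949 ≈ 129.47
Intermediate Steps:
F(C) = -11 + C (F(C) = (-74 + C) + 63 = -11 + C)
u = -11006/20949 (u = (8913 - 19919)/(59 + 20890) = -11006/20949 ≈ -0.52537)
F(141) + u = (-11 + 141) - 11006/20949 = 130 - 11006/20949 = 2712364/20949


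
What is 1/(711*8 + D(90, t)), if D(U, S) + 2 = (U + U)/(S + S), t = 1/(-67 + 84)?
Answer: 1/7216 ≈ 0.00013858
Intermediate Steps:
t = 1/17 ≈ 0.058824
D(U, S) = -2 + U/S (D(U, S) = -2 + (U + U)/(S + S) = -2 + (2*U)/((2*S)) = -2 + (2*U)*(1/(2*S)) = -2 + U/S)
1/(711*8 + D(90, t)) = 1/(711*8 + (-2 + 90/(1/17))) = 1/(5688 + (-2 + 90*17)) = 1/(5688 + (-2 + 1530)) = 1/(5688 + 1528) = 1/7216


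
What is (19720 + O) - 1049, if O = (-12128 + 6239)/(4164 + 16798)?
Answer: 391375613/20962 ≈ 18671.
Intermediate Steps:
O = -5889/20962 ≈ -0.28094
(19720 + O) - 1049 = (19720 - 5889/20962) - 1049 = 413364751/20962 - 1049 = 391375613/20962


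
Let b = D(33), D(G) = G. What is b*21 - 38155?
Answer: -37462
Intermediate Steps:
b = 33
b*21 - 38155 = 33*21 - 38155 = 693 - 38155 = -37462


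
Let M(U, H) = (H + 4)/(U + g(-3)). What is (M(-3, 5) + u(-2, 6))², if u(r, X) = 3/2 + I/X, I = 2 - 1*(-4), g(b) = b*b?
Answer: 16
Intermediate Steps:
g(b) = b²
I = 6 (I = 2 + 4 = 6)
u(r, X) = 3/2 + 6/X
M(U, H) = (4 + H)/(9 + U) (M(U, H) = (H + 4)/(U + (-3)²) = (4 + H)/(U + 9) = (4 + H)/(9 + U))
(M(-3, 5) + u(-2, 6))² = ((4 + 5)/(9 - 3) + (3/2 + 6/6))² = (9/6 + (3/2 + 6*(⅙)))² = ((⅙)*9 + (3/2 + 1))² = (3/2 + 5/2)² = 4² = 16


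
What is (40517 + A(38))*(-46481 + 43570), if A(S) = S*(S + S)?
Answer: -126351955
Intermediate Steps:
A(S) = 2*S² (A(S) = S*(2*S) = 2*S²)
(40517 + A(38))*(-46481 + 43570) = (40517 + 2*38²)*(-46481 + 43570) = (40517 + 2*1444)*(-2911) = (40517 + 2888)*(-2911) = 43405*(-2911) = -126351955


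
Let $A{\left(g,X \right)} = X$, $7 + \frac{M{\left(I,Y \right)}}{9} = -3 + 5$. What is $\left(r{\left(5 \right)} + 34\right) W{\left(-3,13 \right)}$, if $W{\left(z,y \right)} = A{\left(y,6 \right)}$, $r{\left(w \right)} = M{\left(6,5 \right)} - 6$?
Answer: $-102$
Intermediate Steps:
$M{\left(I,Y \right)} = -45$ ($M{\left(I,Y \right)} = -63 + 9 \left(-3 + 5\right) = -63 + 9 \cdot 2 = -63 + 18 = -45$)
$r{\left(w \right)} = -51$ ($r{\left(w \right)} = -45 - 6 = -51$)
$W{\left(z,y \right)} = 6$
$\left(r{\left(5 \right)} + 34\right) W{\left(-3,13 \right)} = \left(-51 + 34\right) 6 = \left(-17\right) 6 = -102$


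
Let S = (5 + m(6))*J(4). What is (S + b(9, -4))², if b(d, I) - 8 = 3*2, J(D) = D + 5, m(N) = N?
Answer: 12769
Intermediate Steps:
J(D) = 5 + D
b(d, I) = 14 (b(d, I) = 8 + 3*2 = 8 + 6 = 14)
S = 99 (S = (5 + 6)*(5 + 4) = 11*9 = 99)
(S + b(9, -4))² = (99 + 14)² = 113² = 12769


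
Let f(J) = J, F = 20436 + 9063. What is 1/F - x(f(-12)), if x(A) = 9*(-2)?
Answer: 530983/29499 ≈ 18.000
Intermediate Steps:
F = 29499
x(A) = -18
1/F - x(f(-12)) = 1/29499 - 1*(-18) = 1/29499 + 18 = 530983/29499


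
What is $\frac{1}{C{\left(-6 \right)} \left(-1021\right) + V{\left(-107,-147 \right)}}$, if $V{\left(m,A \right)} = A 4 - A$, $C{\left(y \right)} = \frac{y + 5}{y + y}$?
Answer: $- \frac{12}{6313} \approx -0.0019008$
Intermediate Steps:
$C{\left(y \right)} = \frac{5 + y}{2 y}$
$V{\left(m,A \right)} = 3 A$ ($V{\left(m,A \right)} = 4 A - A = 3 A$)
$\frac{1}{C{\left(-6 \right)} \left(-1021\right) + V{\left(-107,-147 \right)}} = \frac{1}{\frac{5 - 6}{2 \left(-6\right)} \left(-1021\right) + 3 \left(-147\right)} = \frac{1}{\frac{1}{2} \left(- \frac{1}{6}\right) \left(-1\right) \left(-1021\right) - 441} = \frac{1}{\frac{1}{12} \left(-1021\right) - 441} = \frac{1}{- \frac{1021}{12} - 441} = \frac{1}{- \frac{6313}{12}} = - \frac{12}{6313}$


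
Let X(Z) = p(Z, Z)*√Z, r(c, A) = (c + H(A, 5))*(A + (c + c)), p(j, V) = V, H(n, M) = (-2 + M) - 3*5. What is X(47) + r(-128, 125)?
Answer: 18340 + 47*√47 ≈ 18662.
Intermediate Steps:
H(n, M) = -17 + M (H(n, M) = (-2 + M) - 15 = -17 + M)
r(c, A) = (-12 + c)*(A + 2*c) (r(c, A) = (c + (-17 + 5))*(A + (c + c)) = (c - 12)*(A + 2*c) = (-12 + c)*(A + 2*c))
X(Z) = Z^(3/2) (X(Z) = Z*√Z = Z^(3/2))
X(47) + r(-128, 125) = 47^(3/2) + (-24*(-128) - 12*125 + 2*(-128)² + 125*(-128)) = 47*√47 + (3072 - 1500 + 2*16384 - 16000) = 47*√47 + (3072 - 1500 + 32768 - 16000) = 47*√47 + 18340 = 18340 + 47*√47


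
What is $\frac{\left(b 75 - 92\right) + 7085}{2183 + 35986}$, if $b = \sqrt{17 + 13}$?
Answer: $\frac{777}{4241} + \frac{25 \sqrt{30}}{12723} \approx 0.19397$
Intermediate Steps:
$b = \sqrt{30} \approx 5.4772$
$\frac{\left(b 75 - 92\right) + 7085}{2183 + 35986} = \frac{\left(\sqrt{30} \cdot 75 - 92\right) + 7085}{2183 + 35986} = \frac{\left(75 \sqrt{30} - 92\right) + 7085}{38169} = \left(\left(-92 + 75 \sqrt{30}\right) + 7085\right) \frac{1}{38169} = \left(6993 + 75 \sqrt{30}\right) \frac{1}{38169} = \frac{777}{4241} + \frac{25 \sqrt{30}}{12723}$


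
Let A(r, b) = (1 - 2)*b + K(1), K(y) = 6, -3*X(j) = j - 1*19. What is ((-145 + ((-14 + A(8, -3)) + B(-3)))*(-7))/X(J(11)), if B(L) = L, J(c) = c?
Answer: 3213/8 ≈ 401.63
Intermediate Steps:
X(j) = 19/3 - j/3 (X(j) = -(j - 1*19)/3 = -(j - 19)/3 = -(-19 + j)/3 = 19/3 - j/3)
A(r, b) = 6 - b (A(r, b) = (1 - 2)*b + 6 = -b + 6 = 6 - b)
((-145 + ((-14 + A(8, -3)) + B(-3)))*(-7))/X(J(11)) = ((-145 + ((-14 + (6 - 1*(-3))) - 3))*(-7))/(19/3 - ⅓*11) = ((-145 + ((-14 + (6 + 3)) - 3))*(-7))/(19/3 - 11/3) = ((-145 + ((-14 + 9) - 3))*(-7))/(8/3) = ((-145 + (-5 - 3))*(-7))*(3/8) = ((-145 - 8)*(-7))*(3/8) = -153*(-7)*(3/8) = 1071*(3/8) = 3213/8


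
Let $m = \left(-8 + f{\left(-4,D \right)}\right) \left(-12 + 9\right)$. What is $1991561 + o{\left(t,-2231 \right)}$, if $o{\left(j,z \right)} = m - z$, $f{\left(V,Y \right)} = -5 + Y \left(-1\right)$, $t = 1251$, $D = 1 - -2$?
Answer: $1993840$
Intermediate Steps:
$D = 3$ ($D = 1 + 2 = 3$)
$f{\left(V,Y \right)} = -5 - Y$
$m = 48$ ($m = \left(-8 - 8\right) \left(-12 + 9\right) = \left(-8 - 8\right) \left(-3\right) = \left(-16\right) \left(-3\right) = 48$)
$o{\left(j,z \right)} = 48 - z$
$1991561 + o{\left(t,-2231 \right)} = 1991561 + \left(48 - -2231\right) = 1991561 + \left(48 + 2231\right) = 1991561 + 2279 = 1993840$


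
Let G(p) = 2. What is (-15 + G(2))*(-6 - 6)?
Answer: 156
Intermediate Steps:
(-15 + G(2))*(-6 - 6) = (-15 + 2)*(-6 - 6) = -13*(-12) = 156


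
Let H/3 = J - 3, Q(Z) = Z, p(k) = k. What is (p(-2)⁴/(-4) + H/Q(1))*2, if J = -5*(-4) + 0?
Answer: 94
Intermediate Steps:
J = 20 (J = 20 + 0 = 20)
H = 51 (H = 3*(20 - 3) = 3*17 = 51)
(p(-2)⁴/(-4) + H/Q(1))*2 = ((-2)⁴/(-4) + 51/1)*2 = (16*(-¼) + 51*1)*2 = (-4 + 51)*2 = 47*2 = 94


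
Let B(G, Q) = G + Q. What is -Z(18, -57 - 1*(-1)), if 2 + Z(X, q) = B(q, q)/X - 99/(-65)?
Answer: 3919/585 ≈ 6.6991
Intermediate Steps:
Z(X, q) = -31/65 + 2*q/X (Z(X, q) = -2 + ((q + q)/X - 99/(-65)) = -2 + ((2*q)/X - 99*(-1/65)) = -2 + (2*q/X + 99/65) = -2 + (99/65 + 2*q/X) = -31/65 + 2*q/X)
-Z(18, -57 - 1*(-1)) = -(-31/65 + 2*(-57 - 1*(-1))/18) = -(-31/65 + 2*(-57 + 1)*(1/18)) = -(-31/65 + 2*(-56)*(1/18)) = -(-31/65 - 56/9) = -1*(-3919/585) = 3919/585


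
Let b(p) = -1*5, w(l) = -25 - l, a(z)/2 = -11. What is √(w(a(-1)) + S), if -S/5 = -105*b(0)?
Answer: 6*I*√73 ≈ 51.264*I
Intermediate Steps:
a(z) = -22 (a(z) = 2*(-11) = -22)
b(p) = -5
S = -2625 (S = -(-525)*(-5) = -5*525 = -2625)
√(w(a(-1)) + S) = √((-25 - 1*(-22)) - 2625) = √((-25 + 22) - 2625) = √(-3 - 2625) = √(-2628) = 6*I*√73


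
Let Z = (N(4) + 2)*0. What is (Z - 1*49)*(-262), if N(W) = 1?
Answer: 12838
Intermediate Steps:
Z = 0 (Z = (1 + 2)*0 = 3*0 = 0)
(Z - 1*49)*(-262) = (0 - 1*49)*(-262) = (0 - 49)*(-262) = -49*(-262) = 12838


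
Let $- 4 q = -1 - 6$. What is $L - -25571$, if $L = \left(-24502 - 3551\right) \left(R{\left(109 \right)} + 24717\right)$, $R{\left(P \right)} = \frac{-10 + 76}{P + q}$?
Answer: $- \frac{307166076482}{443} \approx -6.9338 \cdot 10^{8}$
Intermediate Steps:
$q = \frac{7}{4}$ ($q = - \frac{-1 - 6}{4} = \left(- \frac{1}{4}\right) \left(-7\right) = \frac{7}{4} \approx 1.75$)
$R{\left(P \right)} = \frac{66}{\frac{7}{4} + P}$ ($R{\left(P \right)} = \frac{-10 + 76}{P + \frac{7}{4}} = \frac{66}{\frac{7}{4} + P}$)
$L = - \frac{307177404435}{443}$ ($L = \left(-24502 - 3551\right) \left(\frac{264}{7 + 4 \cdot 109} + 24717\right) = - 28053 \left(\frac{264}{7 + 436} + 24717\right) = - 28053 \left(\frac{264}{443} + 24717\right) = \left(-28053\right) \frac{10949895}{443} = - \frac{307177404435}{443} \approx -6.934 \cdot 10^{8}$)
$L - -25571 = - \frac{307177404435}{443} - -25571 = - \frac{307177404435}{443} + 25571 = - \frac{307166076482}{443}$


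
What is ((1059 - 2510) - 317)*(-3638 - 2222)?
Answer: 10360480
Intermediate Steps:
((1059 - 2510) - 317)*(-3638 - 2222) = (-1451 - 317)*(-5860) = -1768*(-5860) = 10360480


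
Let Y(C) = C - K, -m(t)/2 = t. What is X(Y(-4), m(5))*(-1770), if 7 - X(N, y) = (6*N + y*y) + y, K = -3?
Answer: 136290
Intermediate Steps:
m(t) = -2*t
Y(C) = 3 + C (Y(C) = C - 1*(-3) = C + 3 = 3 + C)
X(N, y) = 7 - y - y**2 - 6*N (X(N, y) = 7 - ((6*N + y*y) + y) = 7 - ((6*N + y**2) + y) = 7 - ((y**2 + 6*N) + y) = 7 - (y + y**2 + 6*N) = 7 + (-y - y**2 - 6*N) = 7 - y - y**2 - 6*N)
X(Y(-4), m(5))*(-1770) = (7 - (-2)*5 - (-2*5)**2 - 6*(3 - 4))*(-1770) = (7 - 1*(-10) - 1*(-10)**2 - 6*(-1))*(-1770) = (7 + 10 - 1*100 + 6)*(-1770) = (7 + 10 - 100 + 6)*(-1770) = -77*(-1770) = 136290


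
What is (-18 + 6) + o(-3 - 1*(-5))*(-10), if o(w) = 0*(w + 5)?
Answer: -12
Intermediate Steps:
o(w) = 0 (o(w) = 0*(5 + w) = 0)
(-18 + 6) + o(-3 - 1*(-5))*(-10) = (-18 + 6) + 0*(-10) = -12 + 0 = -12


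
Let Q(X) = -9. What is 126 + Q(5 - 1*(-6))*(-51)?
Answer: 585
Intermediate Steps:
126 + Q(5 - 1*(-6))*(-51) = 126 - 9*(-51) = 126 + 459 = 585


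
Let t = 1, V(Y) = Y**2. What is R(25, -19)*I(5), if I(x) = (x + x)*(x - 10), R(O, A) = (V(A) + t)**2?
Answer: -6552200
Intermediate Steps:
R(O, A) = (1 + A**2)**2 (R(O, A) = (A**2 + 1)**2 = (1 + A**2)**2)
I(x) = 2*x*(-10 + x) (I(x) = (2*x)*(-10 + x) = 2*x*(-10 + x))
R(25, -19)*I(5) = (1 + (-19)**2)**2*(2*5*(-10 + 5)) = (1 + 361)**2*(2*5*(-5)) = 362**2*(-50) = 131044*(-50) = -6552200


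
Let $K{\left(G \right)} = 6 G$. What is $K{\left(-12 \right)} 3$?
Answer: $-216$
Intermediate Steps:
$K{\left(-12 \right)} 3 = 6 \left(-12\right) 3 = \left(-72\right) 3 = -216$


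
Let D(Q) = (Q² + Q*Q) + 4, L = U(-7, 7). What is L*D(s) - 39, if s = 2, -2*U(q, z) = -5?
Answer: -9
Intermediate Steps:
U(q, z) = 5/2 (U(q, z) = -½*(-5) = 5/2)
L = 5/2 ≈ 2.5000
D(Q) = 4 + 2*Q² (D(Q) = (Q² + Q²) + 4 = 2*Q² + 4 = 4 + 2*Q²)
L*D(s) - 39 = 5*(4 + 2*2²)/2 - 39 = 5*(4 + 2*4)/2 - 39 = 5*(4 + 8)/2 - 39 = (5/2)*12 - 39 = 30 - 39 = -9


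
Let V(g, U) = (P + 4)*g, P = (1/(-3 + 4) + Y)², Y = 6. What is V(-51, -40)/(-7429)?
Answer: 159/437 ≈ 0.36384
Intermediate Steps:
P = 49 (P = (1/(-3 + 4) + 6)² = (1/1 + 6)² = (1 + 6)² = 7² = 49)
V(g, U) = 53*g (V(g, U) = (49 + 4)*g = 53*g)
V(-51, -40)/(-7429) = (53*(-51))/(-7429) = -2703*(-1/7429) = 159/437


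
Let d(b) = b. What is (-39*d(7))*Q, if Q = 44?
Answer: -12012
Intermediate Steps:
(-39*d(7))*Q = -39*7*44 = -273*44 = -12012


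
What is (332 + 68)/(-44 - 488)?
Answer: -100/133 ≈ -0.75188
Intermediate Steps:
(332 + 68)/(-44 - 488) = 400/(-532) = 400*(-1/532) = -100/133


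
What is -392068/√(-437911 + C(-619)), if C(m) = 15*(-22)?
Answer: 392068*I*√438241/438241 ≈ 592.25*I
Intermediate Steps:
C(m) = -330
-392068/√(-437911 + C(-619)) = -392068/√(-437911 - 330) = -392068*(-I*√438241/438241) = -(-392068)*I*√438241/438241 = 392068*I*√438241/438241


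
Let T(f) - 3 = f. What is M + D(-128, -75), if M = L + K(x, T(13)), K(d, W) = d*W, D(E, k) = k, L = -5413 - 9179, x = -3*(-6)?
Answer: -14379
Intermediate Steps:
T(f) = 3 + f
x = 18
L = -14592
K(d, W) = W*d
M = -14304 (M = -14592 + (3 + 13)*18 = -14592 + 16*18 = -14592 + 288 = -14304)
M + D(-128, -75) = -14304 - 75 = -14379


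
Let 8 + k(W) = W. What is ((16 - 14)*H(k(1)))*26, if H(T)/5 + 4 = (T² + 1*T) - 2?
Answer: 9360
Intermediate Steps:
k(W) = -8 + W
H(T) = -30 + 5*T + 5*T² (H(T) = -20 + 5*((T² + 1*T) - 2) = -20 + 5*((T² + T) - 2) = -20 + 5*((T + T²) - 2) = -20 + 5*(-2 + T + T²) = -20 + (-10 + 5*T + 5*T²) = -30 + 5*T + 5*T²)
((16 - 14)*H(k(1)))*26 = ((16 - 14)*(-30 + 5*(-8 + 1) + 5*(-8 + 1)²))*26 = (2*(-30 + 5*(-7) + 5*(-7)²))*26 = (2*(-30 - 35 + 5*49))*26 = (2*(-30 - 35 + 245))*26 = (2*180)*26 = 360*26 = 9360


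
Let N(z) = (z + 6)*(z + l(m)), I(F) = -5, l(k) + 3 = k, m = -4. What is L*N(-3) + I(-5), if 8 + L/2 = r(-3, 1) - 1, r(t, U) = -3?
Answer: 715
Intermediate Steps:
l(k) = -3 + k
N(z) = (-7 + z)*(6 + z) (N(z) = (z + 6)*(z + (-3 - 4)) = (6 + z)*(z - 7) = (6 + z)*(-7 + z) = (-7 + z)*(6 + z))
L = -24 (L = -16 + 2*(-3 - 1) = -16 + 2*(-4) = -16 - 8 = -24)
L*N(-3) + I(-5) = -24*(-42 + (-3)² - 1*(-3)) - 5 = -24*(-42 + 9 + 3) - 5 = -24*(-30) - 5 = 720 - 5 = 715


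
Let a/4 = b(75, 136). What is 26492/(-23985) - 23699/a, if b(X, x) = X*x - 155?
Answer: -1593043/940212 ≈ -1.6943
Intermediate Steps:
b(X, x) = -155 + X*x
a = 40180 (a = 4*(-155 + 75*136) = 4*(-155 + 10200) = 4*10045 = 40180)
26492/(-23985) - 23699/a = 26492/(-23985) - 23699/40180 = 26492*(-1/23985) - 23699*1/40180 = -26492/23985 - 23699/40180 = -1593043/940212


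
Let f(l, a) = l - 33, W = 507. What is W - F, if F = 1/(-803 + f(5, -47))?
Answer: 421318/831 ≈ 507.00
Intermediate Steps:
f(l, a) = -33 + l
F = -1/831 (F = 1/(-803 + (-33 + 5)) = 1/(-803 - 28) = 1/(-831) = -1/831 ≈ -0.0012034)
W - F = 507 - 1*(-1/831) = 507 + 1/831 = 421318/831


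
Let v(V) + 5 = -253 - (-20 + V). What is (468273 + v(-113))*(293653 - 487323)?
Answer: -90666223160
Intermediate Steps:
v(V) = -238 - V (v(V) = -5 + (-253 - (-20 + V)) = -5 + (-253 + (20 - V)) = -5 + (-233 - V) = -238 - V)
(468273 + v(-113))*(293653 - 487323) = (468273 + (-238 - 1*(-113)))*(293653 - 487323) = (468273 + (-238 + 113))*(-193670) = (468273 - 125)*(-193670) = 468148*(-193670) = -90666223160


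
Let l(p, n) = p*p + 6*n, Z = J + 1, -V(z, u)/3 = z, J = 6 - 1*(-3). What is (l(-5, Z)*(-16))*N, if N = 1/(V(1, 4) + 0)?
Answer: 1360/3 ≈ 453.33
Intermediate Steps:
J = 9 (J = 6 + 3 = 9)
V(z, u) = -3*z
Z = 10 (Z = 9 + 1 = 10)
l(p, n) = p² + 6*n
N = -⅓ (N = 1/(-3*1 + 0) = 1/(-3 + 0) = 1/(-3) = -⅓ ≈ -0.33333)
(l(-5, Z)*(-16))*N = (((-5)² + 6*10)*(-16))*(-⅓) = ((25 + 60)*(-16))*(-⅓) = (85*(-16))*(-⅓) = -1360*(-⅓) = 1360/3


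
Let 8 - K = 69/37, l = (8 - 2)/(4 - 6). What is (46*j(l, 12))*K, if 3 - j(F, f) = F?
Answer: 62652/37 ≈ 1693.3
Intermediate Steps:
l = -3 (l = 6/(-2) = 6*(-½) = -3)
K = 227/37 (K = 8 - 69/37 = 227/37 ≈ 6.1351)
j(F, f) = 3 - F
(46*j(l, 12))*K = (46*(3 - 1*(-3)))*(227/37) = (46*(3 + 3))*(227/37) = (46*6)*(227/37) = 276*(227/37) = 62652/37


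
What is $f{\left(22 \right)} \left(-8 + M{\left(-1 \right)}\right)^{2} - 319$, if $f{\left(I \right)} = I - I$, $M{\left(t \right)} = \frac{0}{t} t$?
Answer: $-319$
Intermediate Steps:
$M{\left(t \right)} = 0$ ($M{\left(t \right)} = 0 t = 0$)
$f{\left(I \right)} = 0$
$f{\left(22 \right)} \left(-8 + M{\left(-1 \right)}\right)^{2} - 319 = 0 \left(-8 + 0\right)^{2} - 319 = 0 \left(-8\right)^{2} - 319 = 0 \cdot 64 - 319 = 0 - 319 = -319$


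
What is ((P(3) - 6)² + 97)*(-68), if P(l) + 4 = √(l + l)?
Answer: -13804 + 1360*√6 ≈ -10473.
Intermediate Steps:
P(l) = -4 + √2*√l (P(l) = -4 + √(l + l) = -4 + √(2*l) = -4 + √2*√l)
((P(3) - 6)² + 97)*(-68) = (((-4 + √2*√3) - 6)² + 97)*(-68) = (((-4 + √6) - 6)² + 97)*(-68) = ((-10 + √6)² + 97)*(-68) = (97 + (-10 + √6)²)*(-68) = -6596 - 68*(-10 + √6)²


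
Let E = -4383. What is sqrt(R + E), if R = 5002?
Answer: sqrt(619) ≈ 24.880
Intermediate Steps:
sqrt(R + E) = sqrt(5002 - 4383) = sqrt(619)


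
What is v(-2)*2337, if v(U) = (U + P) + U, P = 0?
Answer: -9348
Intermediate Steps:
v(U) = 2*U (v(U) = (U + 0) + U = U + U = 2*U)
v(-2)*2337 = (2*(-2))*2337 = -4*2337 = -9348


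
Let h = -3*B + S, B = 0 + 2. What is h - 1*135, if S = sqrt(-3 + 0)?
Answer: -141 + I*sqrt(3) ≈ -141.0 + 1.732*I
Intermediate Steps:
B = 2
S = I*sqrt(3) (S = sqrt(-3) = I*sqrt(3) ≈ 1.732*I)
h = -6 + I*sqrt(3) (h = -3*2 + I*sqrt(3) = -6 + I*sqrt(3) ≈ -6.0 + 1.732*I)
h - 1*135 = (-6 + I*sqrt(3)) - 1*135 = (-6 + I*sqrt(3)) - 135 = -141 + I*sqrt(3)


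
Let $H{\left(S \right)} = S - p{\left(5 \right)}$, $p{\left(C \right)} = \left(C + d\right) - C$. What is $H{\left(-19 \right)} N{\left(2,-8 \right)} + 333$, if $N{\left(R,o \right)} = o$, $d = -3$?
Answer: $461$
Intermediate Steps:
$p{\left(C \right)} = -3$ ($p{\left(C \right)} = \left(C - 3\right) - C = \left(-3 + C\right) - C = -3$)
$H{\left(S \right)} = 3 + S$ ($H{\left(S \right)} = S - -3 = S + 3 = 3 + S$)
$H{\left(-19 \right)} N{\left(2,-8 \right)} + 333 = \left(3 - 19\right) \left(-8\right) + 333 = \left(-16\right) \left(-8\right) + 333 = 128 + 333 = 461$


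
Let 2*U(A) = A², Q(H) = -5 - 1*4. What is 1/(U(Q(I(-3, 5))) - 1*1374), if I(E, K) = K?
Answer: -2/2667 ≈ -0.00074991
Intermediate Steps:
Q(H) = -9 (Q(H) = -5 - 4 = -9)
U(A) = A²/2
1/(U(Q(I(-3, 5))) - 1*1374) = 1/((½)*(-9)² - 1*1374) = 1/((½)*81 - 1374) = 1/(81/2 - 1374) = 1/(-2667/2) = -2/2667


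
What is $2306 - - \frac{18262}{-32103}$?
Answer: $\frac{74011256}{32103} \approx 2305.4$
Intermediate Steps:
$2306 - - \frac{18262}{-32103} = 2306 - \left(-18262\right) \left(- \frac{1}{32103}\right) = 2306 - \frac{18262}{32103} = \frac{74011256}{32103}$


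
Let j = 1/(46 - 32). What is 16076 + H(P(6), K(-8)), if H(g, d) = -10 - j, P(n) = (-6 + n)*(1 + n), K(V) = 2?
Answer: 224923/14 ≈ 16066.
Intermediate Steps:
P(n) = (1 + n)*(-6 + n)
j = 1/14 ≈ 0.071429
H(g, d) = -141/14 (H(g, d) = -10 - 1*1/14 = -10 - 1/14 = -141/14)
16076 + H(P(6), K(-8)) = 16076 - 141/14 = 224923/14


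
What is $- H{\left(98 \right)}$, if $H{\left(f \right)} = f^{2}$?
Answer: $-9604$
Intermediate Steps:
$- H{\left(98 \right)} = - 98^{2} = \left(-1\right) 9604 = -9604$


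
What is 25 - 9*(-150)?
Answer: 1375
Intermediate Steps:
25 - 9*(-150) = 25 + 1350 = 1375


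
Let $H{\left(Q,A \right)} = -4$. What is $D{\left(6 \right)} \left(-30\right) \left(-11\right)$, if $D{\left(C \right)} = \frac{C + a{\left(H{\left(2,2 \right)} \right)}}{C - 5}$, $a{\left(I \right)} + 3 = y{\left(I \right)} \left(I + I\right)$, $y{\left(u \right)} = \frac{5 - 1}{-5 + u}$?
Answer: $\frac{6490}{3} \approx 2163.3$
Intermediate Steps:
$y{\left(u \right)} = \frac{4}{-5 + u}$
$a{\left(I \right)} = -3 + \frac{8 I}{-5 + I}$ ($a{\left(I \right)} = -3 + \frac{4}{-5 + I} \left(I + I\right) = -3 + \frac{4}{-5 + I} 2 I = -3 + \frac{8 I}{-5 + I}$)
$D{\left(C \right)} = \frac{\frac{5}{9} + C}{-5 + C}$ ($D{\left(C \right)} = \frac{C + \frac{5 \left(3 - 4\right)}{-5 - 4}}{C - 5} = \frac{C + 5 \frac{1}{-9} \left(-1\right)}{-5 + C} = \frac{C + 5 \left(- \frac{1}{9}\right) \left(-1\right)}{-5 + C} = \frac{C + \frac{5}{9}}{-5 + C} = \frac{\frac{5}{9} + C}{-5 + C}$)
$D{\left(6 \right)} \left(-30\right) \left(-11\right) = \frac{\frac{5}{9} + 6}{-5 + 6} \left(-30\right) \left(-11\right) = 1^{-1} \cdot \frac{59}{9} \left(-30\right) \left(-11\right) = 1 \cdot \frac{59}{9} \left(-30\right) \left(-11\right) = \frac{59}{9} \left(-30\right) \left(-11\right) = \left(- \frac{590}{3}\right) \left(-11\right) = \frac{6490}{3}$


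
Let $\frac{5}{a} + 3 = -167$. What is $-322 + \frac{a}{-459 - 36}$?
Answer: $- \frac{5419259}{16830} \approx -322.0$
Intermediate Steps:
$a = - \frac{1}{34}$ ($a = \frac{5}{-3 - 167} = \frac{5}{-170} = 5 \left(- \frac{1}{170}\right) = - \frac{1}{34} \approx -0.029412$)
$-322 + \frac{a}{-459 - 36} = -322 + \frac{1}{-459 - 36} \left(- \frac{1}{34}\right) = -322 + \frac{1}{-495} \left(- \frac{1}{34}\right) = -322 - - \frac{1}{16830} = -322 + \frac{1}{16830} = - \frac{5419259}{16830}$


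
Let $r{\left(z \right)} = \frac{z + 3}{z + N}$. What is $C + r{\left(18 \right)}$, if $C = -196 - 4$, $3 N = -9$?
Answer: $- \frac{993}{5} \approx -198.6$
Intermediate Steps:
$N = -3$ ($N = \frac{1}{3} \left(-9\right) = -3$)
$r{\left(z \right)} = \frac{3 + z}{-3 + z}$ ($r{\left(z \right)} = \frac{z + 3}{z - 3} = \frac{3 + z}{-3 + z}$)
$C = -200$
$C + r{\left(18 \right)} = -200 + \frac{3 + 18}{-3 + 18} = -200 + \frac{1}{15} \cdot 21 = -200 + \frac{7}{5} = - \frac{993}{5}$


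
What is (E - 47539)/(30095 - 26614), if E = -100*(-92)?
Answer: -38339/3481 ≈ -11.014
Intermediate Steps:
E = 9200
(E - 47539)/(30095 - 26614) = (9200 - 47539)/(30095 - 26614) = -38339/3481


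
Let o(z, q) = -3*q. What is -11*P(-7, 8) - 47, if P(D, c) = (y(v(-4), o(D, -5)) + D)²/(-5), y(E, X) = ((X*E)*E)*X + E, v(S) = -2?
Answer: 8732456/5 ≈ 1.7465e+6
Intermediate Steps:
y(E, X) = E + E²*X² (y(E, X) = ((E*X)*E)*X + E = (X*E²)*X + E = E²*X² + E = E + E²*X²)
P(D, c) = -(898 + D)²/5 (P(D, c) = (-2*(1 - 2*(-3*(-5))²) + D)²/(-5) = (-2*(1 - 2*15²) + D)²*(-⅕) = (-2*(1 - 2*225) + D)²*(-⅕) = (-2*(1 - 450) + D)²*(-⅕) = (-2*(-449) + D)²*(-⅕) = (898 + D)²*(-⅕) = -(898 + D)²/5)
-11*P(-7, 8) - 47 = -(-11)*(898 - 7)²/5 - 47 = -(-11)*891²/5 - 47 = -(-11)*793881/5 - 47 = -11*(-793881/5) - 47 = 8732691/5 - 47 = 8732456/5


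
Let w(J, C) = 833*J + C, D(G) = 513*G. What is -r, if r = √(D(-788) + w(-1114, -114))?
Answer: -4*I*√83270 ≈ -1154.3*I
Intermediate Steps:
w(J, C) = C + 833*J
r = 4*I*√83270 (r = √(513*(-788) + (-114 + 833*(-1114))) = √(-404244 + (-114 - 927962)) = √(-404244 - 928076) = √(-1332320) = 4*I*√83270 ≈ 1154.3*I)
-r = -4*I*√83270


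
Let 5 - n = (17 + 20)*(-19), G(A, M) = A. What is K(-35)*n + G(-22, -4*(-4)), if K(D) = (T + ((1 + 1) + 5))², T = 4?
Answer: 85646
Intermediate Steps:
K(D) = 121 (K(D) = (4 + ((1 + 1) + 5))² = (4 + (2 + 5))² = (4 + 7)² = 11² = 121)
n = 708 (n = 5 - (17 + 20)*(-19) = 5 - 37*(-19) = 5 - 1*(-703) = 5 + 703 = 708)
K(-35)*n + G(-22, -4*(-4)) = 121*708 - 22 = 85668 - 22 = 85646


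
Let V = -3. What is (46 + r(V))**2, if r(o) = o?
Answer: 1849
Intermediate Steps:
(46 + r(V))**2 = (46 - 3)**2 = 43**2 = 1849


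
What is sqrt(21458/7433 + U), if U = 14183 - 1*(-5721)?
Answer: sqrt(1099845326370)/7433 ≈ 141.09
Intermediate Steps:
U = 19904 (U = 14183 + 5721 = 19904)
sqrt(21458/7433 + U) = sqrt(21458/7433 + 19904) = sqrt(147967890/7433) = sqrt(1099845326370)/7433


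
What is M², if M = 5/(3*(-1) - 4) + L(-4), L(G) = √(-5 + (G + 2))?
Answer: (5 - 7*I*√7)²/49 ≈ -6.4898 - 3.7796*I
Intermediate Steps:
L(G) = √(-3 + G) (L(G) = √(-5 + (2 + G)) = √(-3 + G))
M = -5/7 + I*√7 (M = 5/(3*(-1) - 4) + √(-3 - 4) = 5/(-3 - 4) + √(-7) = 5/(-7) + I*√7 = -⅐*5 + I*√7 = -5/7 + I*√7 ≈ -0.71429 + 2.6458*I)
M² = (-5/7 + I*√7)²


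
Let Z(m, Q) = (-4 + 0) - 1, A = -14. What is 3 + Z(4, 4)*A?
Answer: 73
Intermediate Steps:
Z(m, Q) = -5 (Z(m, Q) = -4 - 1 = -5)
3 + Z(4, 4)*A = 3 - 5*(-14) = 3 + 70 = 73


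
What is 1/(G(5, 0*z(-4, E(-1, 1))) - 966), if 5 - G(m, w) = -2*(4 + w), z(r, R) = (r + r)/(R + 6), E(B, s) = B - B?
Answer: -1/953 ≈ -0.0010493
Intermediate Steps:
E(B, s) = 0
z(r, R) = 2*r/(6 + R) (z(r, R) = (2*r)/(6 + R) = 2*r/(6 + R))
G(m, w) = 13 + 2*w (G(m, w) = 5 - (-2)*(4 + w) = 5 - (-8 - 2*w) = 5 + (8 + 2*w) = 13 + 2*w)
1/(G(5, 0*z(-4, E(-1, 1))) - 966) = 1/((13 + 2*(0*(2*(-4)/(6 + 0)))) - 966) = 1/((13 + 2*(0*(2*(-4)/6))) - 966) = 1/((13 + 2*(0*(2*(-4)*(1/6)))) - 966) = 1/((13 + 2*(0*(-4/3))) - 966) = 1/((13 + 2*0) - 966) = 1/((13 + 0) - 966) = 1/(13 - 966) = 1/(-953) = -1/953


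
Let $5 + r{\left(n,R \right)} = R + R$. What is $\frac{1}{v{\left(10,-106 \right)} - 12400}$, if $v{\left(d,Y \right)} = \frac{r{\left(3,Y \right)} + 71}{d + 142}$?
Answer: $- \frac{76}{942473} \approx -8.0639 \cdot 10^{-5}$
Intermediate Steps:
$r{\left(n,R \right)} = -5 + 2 R$ ($r{\left(n,R \right)} = -5 + \left(R + R\right) = -5 + 2 R$)
$v{\left(d,Y \right)} = \frac{66 + 2 Y}{142 + d}$ ($v{\left(d,Y \right)} = \frac{\left(-5 + 2 Y\right) + 71}{d + 142} = \frac{66 + 2 Y}{142 + d}$)
$\frac{1}{v{\left(10,-106 \right)} - 12400} = \frac{1}{\frac{2 \left(33 - 106\right)}{142 + 10} - 12400} = \frac{1}{2 \cdot \frac{1}{152} \left(-73\right) - 12400} = \frac{1}{- \frac{73}{76} - 12400} = \frac{1}{- \frac{942473}{76}} = - \frac{76}{942473}$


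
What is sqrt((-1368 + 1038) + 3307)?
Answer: sqrt(2977) ≈ 54.562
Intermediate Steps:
sqrt((-1368 + 1038) + 3307) = sqrt(-330 + 3307) = sqrt(2977)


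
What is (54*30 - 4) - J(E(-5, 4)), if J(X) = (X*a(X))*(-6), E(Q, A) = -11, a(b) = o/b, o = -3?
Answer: 1598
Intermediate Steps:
a(b) = -3/b
J(X) = 18 (J(X) = (X*(-3/X))*(-6) = -3*(-6) = 18)
(54*30 - 4) - J(E(-5, 4)) = (54*30 - 4) - 1*18 = (1620 - 4) - 18 = 1616 - 18 = 1598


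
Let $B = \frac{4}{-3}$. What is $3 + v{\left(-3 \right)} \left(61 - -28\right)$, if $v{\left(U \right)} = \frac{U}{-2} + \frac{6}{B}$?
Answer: $-264$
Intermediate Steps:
$B = - \frac{4}{3}$ ($B = 4 \left(- \frac{1}{3}\right) = - \frac{4}{3} \approx -1.3333$)
$v{\left(U \right)} = - \frac{9}{2} - \frac{U}{2}$ ($v{\left(U \right)} = \frac{U}{-2} + \frac{6}{- \frac{4}{3}} = U \left(- \frac{1}{2}\right) + 6 \left(- \frac{3}{4}\right) = - \frac{U}{2} - \frac{9}{2} = - \frac{9}{2} - \frac{U}{2}$)
$3 + v{\left(-3 \right)} \left(61 - -28\right) = 3 + \left(- \frac{9}{2} - - \frac{3}{2}\right) \left(61 - -28\right) = 3 + \left(- \frac{9}{2} + \frac{3}{2}\right) \left(61 + 28\right) = 3 - 267 = -264$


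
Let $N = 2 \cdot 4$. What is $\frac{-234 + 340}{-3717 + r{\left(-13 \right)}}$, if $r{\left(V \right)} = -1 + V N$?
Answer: $- \frac{53}{1911} \approx -0.027734$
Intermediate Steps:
$N = 8$
$r{\left(V \right)} = -1 + 8 V$ ($r{\left(V \right)} = -1 + V 8 = -1 + 8 V$)
$\frac{-234 + 340}{-3717 + r{\left(-13 \right)}} = \frac{-234 + 340}{-3717 + \left(-1 + 8 \left(-13\right)\right)} = \frac{106}{-3717 - 105} = \frac{106}{-3822} = 106 \left(- \frac{1}{3822}\right) = - \frac{53}{1911}$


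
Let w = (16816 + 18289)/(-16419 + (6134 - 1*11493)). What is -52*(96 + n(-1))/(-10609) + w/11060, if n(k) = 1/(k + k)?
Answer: 34164616341/73009525432 ≈ 0.46795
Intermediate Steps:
n(k) = 1/(2*k)
w = -35105/21778 (w = 35105/(-16419 + (6134 - 11493)) = 35105/(-16419 - 5359) = 35105/(-21778) = 35105*(-1/21778) = -35105/21778 ≈ -1.6119)
-52*(96 + n(-1))/(-10609) + w/11060 = -52*(96 + (½)/(-1))/(-10609) - 35105/21778/11060 = -52*(96 + (½)*(-1))*(-1/10609) - 35105/21778*1/11060 = -52*(96 - ½)*(-1/10609) - 1003/6881848 = -52*191/2*(-1/10609) - 1003/6881848 = -4966*(-1/10609) - 1003/6881848 = 4966/10609 - 1003/6881848 = 34164616341/73009525432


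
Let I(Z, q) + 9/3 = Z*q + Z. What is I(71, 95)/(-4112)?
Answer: -6813/4112 ≈ -1.6569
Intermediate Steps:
I(Z, q) = -3 + Z + Z*q (I(Z, q) = -3 + (Z*q + Z) = -3 + (Z + Z*q) = -3 + Z + Z*q)
I(71, 95)/(-4112) = (-3 + 71 + 71*95)/(-4112) = (-3 + 71 + 6745)*(-1/4112) = 6813*(-1/4112) = -6813/4112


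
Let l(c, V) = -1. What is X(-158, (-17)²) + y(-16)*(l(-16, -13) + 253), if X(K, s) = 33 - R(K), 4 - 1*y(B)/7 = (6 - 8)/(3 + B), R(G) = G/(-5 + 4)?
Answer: 86575/13 ≈ 6659.6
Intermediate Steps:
R(G) = -G (R(G) = G/(-1) = G*(-1) = -G)
y(B) = 28 + 14/(3 + B) (y(B) = 28 - 7*(6 - 8)/(3 + B) = 28 - (-14)/(3 + B) = 28 + 14/(3 + B))
X(K, s) = 33 + K (X(K, s) = 33 - (-1)*K = 33 + K)
X(-158, (-17)²) + y(-16)*(l(-16, -13) + 253) = (33 - 158) + (14*(7 + 2*(-16))/(3 - 16))*(-1 + 253) = -125 + (14*(7 - 32)/(-13))*252 = -125 + (14*(-1/13)*(-25))*252 = -125 + (350/13)*252 = -125 + 88200/13 = 86575/13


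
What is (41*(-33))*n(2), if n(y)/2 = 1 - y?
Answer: 2706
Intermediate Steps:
n(y) = 2 - 2*y (n(y) = 2*(1 - y) = 2 - 2*y)
(41*(-33))*n(2) = (41*(-33))*(2 - 2*2) = -1353*(2 - 4) = -1353*(-2) = 2706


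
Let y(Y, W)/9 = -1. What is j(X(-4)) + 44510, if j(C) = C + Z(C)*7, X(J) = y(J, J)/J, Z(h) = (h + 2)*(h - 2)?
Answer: 712315/16 ≈ 44520.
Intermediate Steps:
y(Y, W) = -9 (y(Y, W) = 9*(-1) = -9)
Z(h) = (-2 + h)*(2 + h) (Z(h) = (2 + h)*(-2 + h) = (-2 + h)*(2 + h))
X(J) = -9/J
j(C) = -28 + C + 7*C² (j(C) = C + (-4 + C²)*7 = C + (-28 + 7*C²) = -28 + C + 7*C²)
j(X(-4)) + 44510 = (-28 - 9/(-4) + 7*(-9/(-4))²) + 44510 = (-28 - 9*(-¼) + 7*(-9*(-¼))²) + 44510 = (-28 + 9/4 + 7*(9/4)²) + 44510 = (-28 + 9/4 + 7*(81/16)) + 44510 = (-28 + 9/4 + 567/16) + 44510 = 155/16 + 44510 = 712315/16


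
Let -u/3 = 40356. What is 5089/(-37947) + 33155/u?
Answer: -4697363/11514204 ≈ -0.40796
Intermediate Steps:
u = -121068 (u = -3*40356 = -121068)
5089/(-37947) + 33155/u = 5089/(-37947) + 33155/(-121068) = 5089*(-1/37947) + 33155*(-1/121068) = -727/5421 - 1745/6372 = -4697363/11514204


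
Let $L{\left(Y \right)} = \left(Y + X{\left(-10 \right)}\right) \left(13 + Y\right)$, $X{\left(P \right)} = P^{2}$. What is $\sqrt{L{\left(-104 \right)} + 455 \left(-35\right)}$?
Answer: $3 i \sqrt{1729} \approx 124.74 i$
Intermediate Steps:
$L{\left(Y \right)} = \left(13 + Y\right) \left(100 + Y\right)$ ($L{\left(Y \right)} = \left(Y + \left(-10\right)^{2}\right) \left(13 + Y\right) = \left(Y + 100\right) \left(13 + Y\right) = \left(100 + Y\right) \left(13 + Y\right) = \left(13 + Y\right) \left(100 + Y\right)$)
$\sqrt{L{\left(-104 \right)} + 455 \left(-35\right)} = \sqrt{\left(1300 + \left(-104\right)^{2} + 113 \left(-104\right)\right) + 455 \left(-35\right)} = \sqrt{\left(1300 + 10816 - 11752\right) - 15925} = \sqrt{364 - 15925} = \sqrt{-15561} = 3 i \sqrt{1729}$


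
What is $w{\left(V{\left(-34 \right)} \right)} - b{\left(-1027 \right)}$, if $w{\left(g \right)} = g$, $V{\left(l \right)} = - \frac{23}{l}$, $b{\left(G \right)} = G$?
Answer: $\frac{34941}{34} \approx 1027.7$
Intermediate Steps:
$w{\left(V{\left(-34 \right)} \right)} - b{\left(-1027 \right)} = - \frac{23}{-34} - -1027 = \left(-23\right) \left(- \frac{1}{34}\right) + 1027 = \frac{23}{34} + 1027 = \frac{34941}{34}$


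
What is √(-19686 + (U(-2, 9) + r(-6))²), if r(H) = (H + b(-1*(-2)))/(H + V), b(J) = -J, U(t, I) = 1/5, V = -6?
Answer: I*√4429181/15 ≈ 140.3*I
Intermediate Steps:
U(t, I) = ⅕
r(H) = (-2 + H)/(-6 + H) (r(H) = (H - (-1)*(-2))/(H - 6) = (H - 1*2)/(-6 + H) = (H - 2)/(-6 + H) = (-2 + H)/(-6 + H))
√(-19686 + (U(-2, 9) + r(-6))²) = √(-19686 + (⅕ + (-2 - 6)/(-6 - 6))²) = √(-19686 + (⅕ - 8/(-12))²) = √(-19686 + (⅕ - 1/12*(-8))²) = √(-19686 + (⅕ + ⅔)²) = √(-19686 + (13/15)²) = √(-19686 + 169/225) = √(-4429181/225) = I*√4429181/15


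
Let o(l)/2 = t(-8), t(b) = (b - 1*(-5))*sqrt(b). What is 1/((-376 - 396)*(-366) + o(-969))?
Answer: 11773/3326484708 + I*sqrt(2)/6652969416 ≈ 3.5392e-6 + 2.1257e-10*I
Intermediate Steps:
t(b) = sqrt(b)*(5 + b) (t(b) = (b + 5)*sqrt(b) = (5 + b)*sqrt(b) = sqrt(b)*(5 + b))
o(l) = -12*I*sqrt(2) (o(l) = 2*(sqrt(-8)*(5 - 8)) = 2*((2*I*sqrt(2))*(-3)) = 2*(-6*I*sqrt(2)) = -12*I*sqrt(2))
1/((-376 - 396)*(-366) + o(-969)) = 1/((-376 - 396)*(-366) - 12*I*sqrt(2)) = 1/(-772*(-366) - 12*I*sqrt(2)) = 1/(282552 - 12*I*sqrt(2))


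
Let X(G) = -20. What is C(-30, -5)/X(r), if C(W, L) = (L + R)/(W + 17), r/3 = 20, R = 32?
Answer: 27/260 ≈ 0.10385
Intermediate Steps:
r = 60 (r = 3*20 = 60)
C(W, L) = (32 + L)/(17 + W) (C(W, L) = (L + 32)/(W + 17) = (32 + L)/(17 + W))
C(-30, -5)/X(r) = ((32 - 5)/(17 - 30))/(-20) = (27/(-13))*(-1/20) = -1/13*27*(-1/20) = -27/13*(-1/20) = 27/260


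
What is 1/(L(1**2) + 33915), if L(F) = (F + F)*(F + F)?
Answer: 1/33919 ≈ 2.9482e-5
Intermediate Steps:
L(F) = 4*F**2 (L(F) = (2*F)*(2*F) = 4*F**2)
1/(L(1**2) + 33915) = 1/(4*(1**2)**2 + 33915) = 1/(4*1**2 + 33915) = 1/(4*1 + 33915) = 1/(4 + 33915) = 1/33919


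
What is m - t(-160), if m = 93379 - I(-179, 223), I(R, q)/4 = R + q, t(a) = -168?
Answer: 93371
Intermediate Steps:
I(R, q) = 4*R + 4*q (I(R, q) = 4*(R + q) = 4*R + 4*q)
m = 93203 (m = 93379 - (4*(-179) + 4*223) = 93379 - (-716 + 892) = 93379 - 1*176 = 93379 - 176 = 93203)
m - t(-160) = 93203 - 1*(-168) = 93203 + 168 = 93371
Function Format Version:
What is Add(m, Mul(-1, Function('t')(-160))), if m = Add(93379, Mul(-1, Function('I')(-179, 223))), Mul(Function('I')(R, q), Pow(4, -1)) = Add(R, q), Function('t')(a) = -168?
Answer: 93371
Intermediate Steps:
Function('I')(R, q) = Add(Mul(4, R), Mul(4, q)) (Function('I')(R, q) = Mul(4, Add(R, q)) = Add(Mul(4, R), Mul(4, q)))
m = 93203 (m = Add(93379, Mul(-1, Add(Mul(4, -179), Mul(4, 223)))) = Add(93379, Mul(-1, Add(-716, 892))) = Add(93379, Mul(-1, 176)) = Add(93379, -176) = 93203)
Add(m, Mul(-1, Function('t')(-160))) = Add(93203, Mul(-1, -168)) = Add(93203, 168) = 93371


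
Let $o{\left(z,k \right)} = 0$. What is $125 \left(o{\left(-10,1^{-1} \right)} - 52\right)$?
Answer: $-6500$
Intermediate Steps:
$125 \left(o{\left(-10,1^{-1} \right)} - 52\right) = 125 \left(0 - 52\right) = 125 \left(-52\right) = -6500$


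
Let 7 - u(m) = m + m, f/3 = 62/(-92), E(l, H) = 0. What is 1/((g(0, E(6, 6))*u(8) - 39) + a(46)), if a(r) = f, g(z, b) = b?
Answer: -46/1887 ≈ -0.024377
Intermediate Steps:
f = -93/46 (f = 3*(62/(-92)) = 3*(62*(-1/92)) = 3*(-31/46) = -93/46 ≈ -2.0217)
a(r) = -93/46
u(m) = 7 - 2*m (u(m) = 7 - (m + m) = 7 - 2*m)
1/((g(0, E(6, 6))*u(8) - 39) + a(46)) = 1/((0*(7 - 2*8) - 39) - 93/46) = 1/((0*(7 - 16) - 39) - 93/46) = 1/((0*(-9) - 39) - 93/46) = 1/((0 - 39) - 93/46) = 1/(-39 - 93/46) = 1/(-1887/46) = -46/1887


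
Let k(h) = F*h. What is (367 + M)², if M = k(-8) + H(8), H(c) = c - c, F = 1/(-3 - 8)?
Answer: 16362025/121 ≈ 1.3522e+5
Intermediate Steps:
F = -1/11 (F = 1/(-11) = -1/11 ≈ -0.090909)
k(h) = -h/11
H(c) = 0
M = 8/11 (M = -1/11*(-8) + 0 = 8/11 + 0 = 8/11 ≈ 0.72727)
(367 + M)² = (367 + 8/11)² = (4045/11)² = 16362025/121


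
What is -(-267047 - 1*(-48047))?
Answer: 219000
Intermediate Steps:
-(-267047 - 1*(-48047)) = -(-267047 + 48047) = -1*(-219000) = 219000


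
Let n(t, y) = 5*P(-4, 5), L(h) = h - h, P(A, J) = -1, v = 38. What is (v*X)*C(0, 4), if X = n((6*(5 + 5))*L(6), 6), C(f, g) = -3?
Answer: 570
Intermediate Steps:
L(h) = 0
n(t, y) = -5 (n(t, y) = 5*(-1) = -5)
X = -5
(v*X)*C(0, 4) = (38*(-5))*(-3) = -190*(-3) = 570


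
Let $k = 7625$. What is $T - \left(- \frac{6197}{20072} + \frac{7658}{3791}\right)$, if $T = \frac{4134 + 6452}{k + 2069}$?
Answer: $- \frac{228409312067}{368822538344} \approx -0.61929$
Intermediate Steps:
$T = \frac{5293}{4847}$ ($T = \frac{4134 + 6452}{7625 + 2069} = \frac{10586}{9694} = 10586 \cdot \frac{1}{9694} = \frac{5293}{4847} \approx 1.092$)
$T - \left(- \frac{6197}{20072} + \frac{7658}{3791}\right) = \frac{5293}{4847} - \left(- \frac{6197}{20072} + \frac{7658}{3791}\right) = \frac{5293}{4847} - \frac{130218549}{76092952} = - \frac{228409312067}{368822538344}$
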